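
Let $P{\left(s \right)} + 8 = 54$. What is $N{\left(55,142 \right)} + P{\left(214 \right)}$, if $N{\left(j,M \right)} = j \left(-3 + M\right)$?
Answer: $7691$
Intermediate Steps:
$P{\left(s \right)} = 46$ ($P{\left(s \right)} = -8 + 54 = 46$)
$N{\left(55,142 \right)} + P{\left(214 \right)} = 55 \left(-3 + 142\right) + 46 = 55 \cdot 139 + 46 = 7645 + 46 = 7691$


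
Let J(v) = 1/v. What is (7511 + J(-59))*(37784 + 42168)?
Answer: 35430568896/59 ≈ 6.0052e+8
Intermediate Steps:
(7511 + J(-59))*(37784 + 42168) = (7511 + 1/(-59))*(37784 + 42168) = (7511 - 1/59)*79952 = (443148/59)*79952 = 35430568896/59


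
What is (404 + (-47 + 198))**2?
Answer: 308025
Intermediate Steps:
(404 + (-47 + 198))**2 = (404 + 151)**2 = 555**2 = 308025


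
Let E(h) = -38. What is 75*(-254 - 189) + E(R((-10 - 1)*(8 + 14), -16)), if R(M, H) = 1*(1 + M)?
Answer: -33263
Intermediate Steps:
R(M, H) = 1 + M
75*(-254 - 189) + E(R((-10 - 1)*(8 + 14), -16)) = 75*(-254 - 189) - 38 = 75*(-443) - 38 = -33225 - 38 = -33263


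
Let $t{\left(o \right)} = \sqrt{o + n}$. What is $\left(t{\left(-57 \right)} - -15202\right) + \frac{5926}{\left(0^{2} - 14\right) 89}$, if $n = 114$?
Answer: $\frac{9467883}{623} + \sqrt{57} \approx 15205.0$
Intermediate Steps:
$t{\left(o \right)} = \sqrt{114 + o}$ ($t{\left(o \right)} = \sqrt{o + 114} = \sqrt{114 + o}$)
$\left(t{\left(-57 \right)} - -15202\right) + \frac{5926}{\left(0^{2} - 14\right) 89} = \left(\sqrt{114 - 57} - -15202\right) + \frac{5926}{\left(0^{2} - 14\right) 89} = \left(\sqrt{57} + 15202\right) + \frac{5926}{\left(0 - 14\right) 89} = \left(15202 + \sqrt{57}\right) + \frac{5926}{\left(-14\right) 89} = \left(15202 + \sqrt{57}\right) + \frac{5926}{-1246} = \left(15202 + \sqrt{57}\right) + 5926 \left(- \frac{1}{1246}\right) = \left(15202 + \sqrt{57}\right) - \frac{2963}{623} = \frac{9467883}{623} + \sqrt{57}$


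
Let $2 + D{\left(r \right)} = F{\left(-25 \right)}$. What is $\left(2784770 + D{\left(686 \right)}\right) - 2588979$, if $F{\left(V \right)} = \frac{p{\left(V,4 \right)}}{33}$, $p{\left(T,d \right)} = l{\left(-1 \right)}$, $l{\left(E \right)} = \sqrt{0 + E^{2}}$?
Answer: $\frac{6461038}{33} \approx 1.9579 \cdot 10^{5}$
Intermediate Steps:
$l{\left(E \right)} = \sqrt{E^{2}}$
$p{\left(T,d \right)} = 1$ ($p{\left(T,d \right)} = \sqrt{\left(-1\right)^{2}} = \sqrt{1} = 1$)
$F{\left(V \right)} = \frac{1}{33}$ ($F{\left(V \right)} = 1 \cdot \frac{1}{33} = \frac{1}{33}$)
$D{\left(r \right)} = - \frac{65}{33}$ ($D{\left(r \right)} = -2 + \frac{1}{33} = - \frac{65}{33}$)
$\left(2784770 + D{\left(686 \right)}\right) - 2588979 = \left(2784770 - \frac{65}{33}\right) - 2588979 = \frac{91897345}{33} - 2588979 = \frac{6461038}{33}$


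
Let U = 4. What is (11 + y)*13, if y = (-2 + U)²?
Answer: 195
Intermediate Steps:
y = 4 (y = (-2 + 4)² = 2² = 4)
(11 + y)*13 = (11 + 4)*13 = 15*13 = 195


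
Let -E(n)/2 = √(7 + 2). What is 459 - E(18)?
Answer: 465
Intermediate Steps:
E(n) = -6 (E(n) = -2*√(7 + 2) = -2*√9 = -2*3 = -6)
459 - E(18) = 459 - 1*(-6) = 459 + 6 = 465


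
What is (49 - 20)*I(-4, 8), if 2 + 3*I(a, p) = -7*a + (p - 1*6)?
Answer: 812/3 ≈ 270.67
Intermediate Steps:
I(a, p) = -8/3 - 7*a/3 + p/3 (I(a, p) = -2/3 + (-7*a + (p - 1*6))/3 = -2/3 + (-7*a + (p - 6))/3 = -2/3 + (-7*a + (-6 + p))/3 = -2/3 + (-6 + p - 7*a)/3 = -2/3 + (-2 - 7*a/3 + p/3) = -8/3 - 7*a/3 + p/3)
(49 - 20)*I(-4, 8) = (49 - 20)*(-8/3 - 7/3*(-4) + (1/3)*8) = 29*(-8/3 + 28/3 + 8/3) = 29*(28/3) = 812/3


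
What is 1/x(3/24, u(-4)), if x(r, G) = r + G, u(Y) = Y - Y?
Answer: 8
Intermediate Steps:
u(Y) = 0
x(r, G) = G + r
1/x(3/24, u(-4)) = 1/(0 + 3/24) = 1/(0 + 3*(1/24)) = 1/(0 + ⅛) = 1/(⅛) = 8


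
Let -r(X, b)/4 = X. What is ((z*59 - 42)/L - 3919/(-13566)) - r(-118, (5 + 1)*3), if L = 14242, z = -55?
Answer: -22795616957/48301743 ≈ -471.94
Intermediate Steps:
r(X, b) = -4*X
((z*59 - 42)/L - 3919/(-13566)) - r(-118, (5 + 1)*3) = ((-55*59 - 42)/14242 - 3919/(-13566)) - (-4)*(-118) = ((-3245 - 42)*(1/14242) - 3919*(-1/13566)) - 1*472 = (-3287*1/14242 + 3919/13566) - 472 = (-3287/14242 + 3919/13566) - 472 = 2805739/48301743 - 472 = -22795616957/48301743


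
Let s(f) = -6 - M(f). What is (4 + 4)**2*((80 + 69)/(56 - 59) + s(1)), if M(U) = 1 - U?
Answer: -10688/3 ≈ -3562.7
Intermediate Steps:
s(f) = -7 + f (s(f) = -6 - (1 - f) = -6 + (-1 + f) = -7 + f)
(4 + 4)**2*((80 + 69)/(56 - 59) + s(1)) = (4 + 4)**2*((80 + 69)/(56 - 59) + (-7 + 1)) = 8**2*(149/(-3) - 6) = 64*(149*(-1/3) - 6) = 64*(-149/3 - 6) = 64*(-167/3) = -10688/3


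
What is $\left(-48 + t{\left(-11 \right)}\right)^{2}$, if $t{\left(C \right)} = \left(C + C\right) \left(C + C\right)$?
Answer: $190096$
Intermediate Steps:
$t{\left(C \right)} = 4 C^{2}$ ($t{\left(C \right)} = 2 C 2 C = 4 C^{2}$)
$\left(-48 + t{\left(-11 \right)}\right)^{2} = \left(-48 + 4 \left(-11\right)^{2}\right)^{2} = \left(-48 + 4 \cdot 121\right)^{2} = \left(-48 + 484\right)^{2} = 436^{2} = 190096$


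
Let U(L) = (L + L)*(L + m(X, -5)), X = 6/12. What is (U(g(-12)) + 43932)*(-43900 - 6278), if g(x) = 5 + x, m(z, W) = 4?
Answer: -2206527372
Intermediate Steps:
X = ½ (X = 6*(1/12) = ½ ≈ 0.50000)
U(L) = 2*L*(4 + L) (U(L) = (L + L)*(L + 4) = (2*L)*(4 + L) = 2*L*(4 + L))
(U(g(-12)) + 43932)*(-43900 - 6278) = (2*(5 - 12)*(4 + (5 - 12)) + 43932)*(-43900 - 6278) = (2*(-7)*(4 - 7) + 43932)*(-50178) = (2*(-7)*(-3) + 43932)*(-50178) = (42 + 43932)*(-50178) = 43974*(-50178) = -2206527372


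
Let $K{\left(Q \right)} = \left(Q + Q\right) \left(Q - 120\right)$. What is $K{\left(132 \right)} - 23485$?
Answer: $-20317$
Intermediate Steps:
$K{\left(Q \right)} = 2 Q \left(-120 + Q\right)$
$K{\left(132 \right)} - 23485 = 2 \cdot 132 \left(-120 + 132\right) - 23485 = 2 \cdot 132 \cdot 12 - 23485 = 3168 - 23485 = -20317$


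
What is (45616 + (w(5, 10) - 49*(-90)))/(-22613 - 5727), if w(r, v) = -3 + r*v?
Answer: -50073/28340 ≈ -1.7669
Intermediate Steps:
(45616 + (w(5, 10) - 49*(-90)))/(-22613 - 5727) = (45616 + ((-3 + 5*10) - 49*(-90)))/(-22613 - 5727) = (45616 + ((-3 + 50) + 4410))/(-28340) = (45616 + (47 + 4410))*(-1/28340) = (45616 + 4457)*(-1/28340) = 50073*(-1/28340) = -50073/28340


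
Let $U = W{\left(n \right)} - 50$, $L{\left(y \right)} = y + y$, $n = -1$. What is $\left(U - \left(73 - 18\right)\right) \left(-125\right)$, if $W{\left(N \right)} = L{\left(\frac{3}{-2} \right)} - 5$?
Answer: $14125$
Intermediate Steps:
$L{\left(y \right)} = 2 y$
$W{\left(N \right)} = -8$ ($W{\left(N \right)} = 2 \frac{3}{-2} - 5 = 2 \cdot 3 \left(- \frac{1}{2}\right) - 5 = 2 \left(- \frac{3}{2}\right) - 5 = -3 - 5 = -8$)
$U = -58$ ($U = -8 - 50 = -58$)
$\left(U - \left(73 - 18\right)\right) \left(-125\right) = \left(-58 - \left(73 - 18\right)\right) \left(-125\right) = \left(-58 - 55\right) \left(-125\right) = \left(-113\right) \left(-125\right) = 14125$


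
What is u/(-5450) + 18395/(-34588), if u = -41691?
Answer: 670877779/94252300 ≈ 7.1179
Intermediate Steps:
u/(-5450) + 18395/(-34588) = -41691/(-5450) + 18395/(-34588) = -41691*(-1/5450) + 18395*(-1/34588) = 41691/5450 - 18395/34588 = 670877779/94252300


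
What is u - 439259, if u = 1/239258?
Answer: -105096229821/239258 ≈ -4.3926e+5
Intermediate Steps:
u = 1/239258 ≈ 4.1796e-6
u - 439259 = 1/239258 - 439259 = -105096229821/239258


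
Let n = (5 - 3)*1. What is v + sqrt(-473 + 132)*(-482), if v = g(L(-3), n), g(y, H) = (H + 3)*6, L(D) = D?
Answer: 30 - 482*I*sqrt(341) ≈ 30.0 - 8900.7*I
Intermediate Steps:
n = 2 (n = 2*1 = 2)
g(y, H) = 18 + 6*H (g(y, H) = (3 + H)*6 = 18 + 6*H)
v = 30 (v = 18 + 6*2 = 18 + 12 = 30)
v + sqrt(-473 + 132)*(-482) = 30 + sqrt(-473 + 132)*(-482) = 30 + sqrt(-341)*(-482) = 30 + (I*sqrt(341))*(-482) = 30 - 482*I*sqrt(341)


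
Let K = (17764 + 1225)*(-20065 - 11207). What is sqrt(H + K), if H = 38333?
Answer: 35*I*sqrt(484723) ≈ 24368.0*I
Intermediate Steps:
K = -593824008 (K = 18989*(-31272) = -593824008)
sqrt(H + K) = sqrt(38333 - 593824008) = sqrt(-593785675) = 35*I*sqrt(484723)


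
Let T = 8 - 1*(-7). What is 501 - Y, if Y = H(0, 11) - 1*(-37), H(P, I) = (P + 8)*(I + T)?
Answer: 256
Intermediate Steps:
T = 15 (T = 8 + 7 = 15)
H(P, I) = (8 + P)*(15 + I) (H(P, I) = (P + 8)*(I + 15) = (8 + P)*(15 + I))
Y = 245 (Y = (120 + 8*11 + 15*0 + 11*0) - 1*(-37) = (120 + 88 + 0 + 0) + 37 = 208 + 37 = 245)
501 - Y = 501 - 1*245 = 501 - 245 = 256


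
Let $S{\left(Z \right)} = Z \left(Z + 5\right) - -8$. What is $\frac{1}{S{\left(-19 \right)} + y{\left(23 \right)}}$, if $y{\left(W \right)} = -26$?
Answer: $\frac{1}{248} \approx 0.0040323$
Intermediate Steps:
$S{\left(Z \right)} = 8 + Z \left(5 + Z\right)$ ($S{\left(Z \right)} = Z \left(5 + Z\right) + 8 = 8 + Z \left(5 + Z\right)$)
$\frac{1}{S{\left(-19 \right)} + y{\left(23 \right)}} = \frac{1}{\left(8 + \left(-19\right)^{2} + 5 \left(-19\right)\right) - 26} = \frac{1}{\left(8 + 361 - 95\right) - 26} = \frac{1}{274 - 26} = \frac{1}{248}$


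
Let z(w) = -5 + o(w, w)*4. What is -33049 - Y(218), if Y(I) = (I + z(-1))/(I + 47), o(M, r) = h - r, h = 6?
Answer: -8758226/265 ≈ -33050.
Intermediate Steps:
o(M, r) = 6 - r
z(w) = 19 - 4*w (z(w) = -5 + (6 - w)*4 = -5 + (24 - 4*w) = 19 - 4*w)
Y(I) = (23 + I)/(47 + I) (Y(I) = (I + (19 - 4*(-1)))/(I + 47) = (I + (19 + 4))/(47 + I) = (I + 23)/(47 + I) = (23 + I)/(47 + I))
-33049 - Y(218) = -33049 - (23 + 218)/(47 + 218) = -33049 - 241/265 = -8758226/265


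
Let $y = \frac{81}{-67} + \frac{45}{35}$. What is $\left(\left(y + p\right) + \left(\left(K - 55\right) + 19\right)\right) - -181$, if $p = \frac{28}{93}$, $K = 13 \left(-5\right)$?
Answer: $\frac{3505840}{43617} \approx 80.378$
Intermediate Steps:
$K = -65$
$y = \frac{36}{469}$ ($y = 81 \left(- \frac{1}{67}\right) + 45 \cdot \frac{1}{35} = - \frac{81}{67} + \frac{9}{7} = \frac{36}{469} \approx 0.076759$)
$p = \frac{28}{93}$ ($p = 28 \cdot \frac{1}{93} = \frac{28}{93} \approx 0.30108$)
$\left(\left(y + p\right) + \left(\left(K - 55\right) + 19\right)\right) - -181 = \left(\left(\frac{36}{469} + \frac{28}{93}\right) + \left(\left(-65 - 55\right) + 19\right)\right) - -181 = \left(\frac{16480}{43617} + \left(-120 + 19\right)\right) + 181 = \left(\frac{16480}{43617} - 101\right) + 181 = - \frac{4388837}{43617} + 181 = \frac{3505840}{43617}$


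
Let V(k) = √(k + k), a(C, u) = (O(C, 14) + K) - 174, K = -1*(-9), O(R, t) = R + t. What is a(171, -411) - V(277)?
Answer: 20 - √554 ≈ -3.5372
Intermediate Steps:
K = 9
a(C, u) = -151 + C (a(C, u) = ((C + 14) + 9) - 174 = ((14 + C) + 9) - 174 = (23 + C) - 174 = -151 + C)
V(k) = √2*√k (V(k) = √(2*k) = √2*√k)
a(171, -411) - V(277) = (-151 + 171) - √2*√277 = 20 - √554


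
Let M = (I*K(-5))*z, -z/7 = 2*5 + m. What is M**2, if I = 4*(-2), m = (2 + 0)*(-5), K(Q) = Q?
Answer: 0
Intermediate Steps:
m = -10 (m = 2*(-5) = -10)
I = -8
z = 0 (z = -7*(2*5 - 10) = -7*(10 - 10) = -7*0 = 0)
M = 0 (M = -8*(-5)*0 = 40*0 = 0)
M**2 = 0**2 = 0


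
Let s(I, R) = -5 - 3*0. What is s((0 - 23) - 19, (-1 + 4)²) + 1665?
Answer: 1660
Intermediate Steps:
s(I, R) = -5 (s(I, R) = -5 + 0 = -5)
s((0 - 23) - 19, (-1 + 4)²) + 1665 = -5 + 1665 = 1660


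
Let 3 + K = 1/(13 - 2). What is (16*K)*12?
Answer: -6144/11 ≈ -558.54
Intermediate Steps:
K = -32/11 (K = -3 + 1/(13 - 2) = -3 + 1/11 = -32/11 ≈ -2.9091)
(16*K)*12 = (16*(-32/11))*12 = -512/11*12 = -6144/11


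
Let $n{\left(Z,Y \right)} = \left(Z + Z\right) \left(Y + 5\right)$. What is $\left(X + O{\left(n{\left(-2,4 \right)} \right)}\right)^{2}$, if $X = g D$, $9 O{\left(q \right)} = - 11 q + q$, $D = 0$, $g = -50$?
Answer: $1600$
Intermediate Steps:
$n{\left(Z,Y \right)} = 2 Z \left(5 + Y\right)$
$O{\left(q \right)} = - \frac{10 q}{9}$ ($O{\left(q \right)} = \frac{- 11 q + q}{9} = \frac{\left(-10\right) q}{9} = - \frac{10 q}{9}$)
$X = 0$ ($X = \left(-50\right) 0 = 0$)
$\left(X + O{\left(n{\left(-2,4 \right)} \right)}\right)^{2} = \left(0 - \frac{10 \cdot 2 \left(-2\right) \left(5 + 4\right)}{9}\right)^{2} = \left(0 - \frac{10 \cdot 2 \left(-2\right) 9}{9}\right)^{2} = \left(0 - -40\right)^{2} = \left(0 + 40\right)^{2} = 40^{2} = 1600$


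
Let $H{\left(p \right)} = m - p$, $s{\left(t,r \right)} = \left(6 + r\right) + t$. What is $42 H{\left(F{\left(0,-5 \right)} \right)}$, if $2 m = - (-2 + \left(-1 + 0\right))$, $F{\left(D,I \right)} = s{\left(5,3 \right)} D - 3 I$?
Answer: $-567$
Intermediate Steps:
$s{\left(t,r \right)} = 6 + r + t$
$F{\left(D,I \right)} = - 3 I + 14 D$ ($F{\left(D,I \right)} = \left(6 + 3 + 5\right) D - 3 I = 14 D - 3 I = - 3 I + 14 D$)
$m = \frac{3}{2}$ ($m = \frac{\left(-1\right) \left(-2 + \left(-1 + 0\right)\right)}{2} = \frac{\left(-1\right) \left(-2 - 1\right)}{2} = \frac{\left(-1\right) \left(-3\right)}{2} = \frac{1}{2} \cdot 3 = \frac{3}{2} \approx 1.5$)
$H{\left(p \right)} = \frac{3}{2} - p$
$42 H{\left(F{\left(0,-5 \right)} \right)} = 42 \left(\frac{3}{2} - \left(\left(-3\right) \left(-5\right) + 14 \cdot 0\right)\right) = 42 \left(\frac{3}{2} - \left(15 + 0\right)\right) = 42 \left(\frac{3}{2} - 15\right) = 42 \left(- \frac{27}{2}\right) = -567$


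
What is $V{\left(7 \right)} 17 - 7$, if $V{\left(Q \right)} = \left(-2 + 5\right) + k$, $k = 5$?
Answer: $129$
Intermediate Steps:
$V{\left(Q \right)} = 8$ ($V{\left(Q \right)} = \left(-2 + 5\right) + 5 = 3 + 5 = 8$)
$V{\left(7 \right)} 17 - 7 = 8 \cdot 17 - 7 = 136 - 7 = 129$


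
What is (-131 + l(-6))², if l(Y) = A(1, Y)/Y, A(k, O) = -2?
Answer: 153664/9 ≈ 17074.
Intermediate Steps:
l(Y) = -2/Y
(-131 + l(-6))² = (-131 - 2/(-6))² = (-131 - 2*(-⅙))² = (-131 + ⅓)² = (-392/3)² = 153664/9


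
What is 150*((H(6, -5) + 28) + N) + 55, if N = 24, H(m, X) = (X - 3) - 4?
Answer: 6055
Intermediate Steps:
H(m, X) = -7 + X (H(m, X) = (-3 + X) - 4 = -7 + X)
150*((H(6, -5) + 28) + N) + 55 = 150*(((-7 - 5) + 28) + 24) + 55 = 150*((-12 + 28) + 24) + 55 = 150*(16 + 24) + 55 = 150*40 + 55 = 6000 + 55 = 6055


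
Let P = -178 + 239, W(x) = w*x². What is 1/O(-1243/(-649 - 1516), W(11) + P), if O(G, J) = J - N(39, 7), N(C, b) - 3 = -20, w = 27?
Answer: 1/3345 ≈ 0.00029895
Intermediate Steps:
W(x) = 27*x²
P = 61
N(C, b) = -17 (N(C, b) = 3 - 20 = -17)
O(G, J) = 17 + J (O(G, J) = J - 1*(-17) = J + 17 = 17 + J)
1/O(-1243/(-649 - 1516), W(11) + P) = 1/(17 + (27*11² + 61)) = 1/(17 + (27*121 + 61)) = 1/(17 + (3267 + 61)) = 1/(17 + 3328) = 1/3345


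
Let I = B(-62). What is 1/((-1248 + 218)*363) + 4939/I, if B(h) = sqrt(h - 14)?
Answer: -1/373890 - 4939*I*sqrt(19)/38 ≈ -2.6746e-6 - 566.54*I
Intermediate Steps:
B(h) = sqrt(-14 + h)
I = 2*I*sqrt(19) (I = sqrt(-14 - 62) = sqrt(-76) = 2*I*sqrt(19) ≈ 8.7178*I)
1/((-1248 + 218)*363) + 4939/I = 1/((-1248 + 218)*363) + 4939/((2*I*sqrt(19))) = (1/363)/(-1030) + 4939*(-I*sqrt(19)/38) = -1/1030*1/363 - 4939*I*sqrt(19)/38 = -1/373890 - 4939*I*sqrt(19)/38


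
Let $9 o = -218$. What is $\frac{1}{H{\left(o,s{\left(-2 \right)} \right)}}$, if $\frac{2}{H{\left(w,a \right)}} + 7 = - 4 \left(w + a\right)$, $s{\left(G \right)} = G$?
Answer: $\frac{881}{18} \approx 48.944$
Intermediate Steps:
$o = - \frac{218}{9}$ ($o = \frac{1}{9} \left(-218\right) = - \frac{218}{9} \approx -24.222$)
$H{\left(w,a \right)} = \frac{2}{-7 - 4 a - 4 w}$ ($H{\left(w,a \right)} = \frac{2}{-7 - 4 \left(w + a\right)} = \frac{2}{-7 - 4 \left(a + w\right)} = \frac{2}{-7 - \left(4 a + 4 w\right)} = \frac{2}{-7 - 4 a - 4 w}$)
$\frac{1}{H{\left(o,s{\left(-2 \right)} \right)}} = \frac{1}{\left(-2\right) \frac{1}{7 + 4 \left(-2\right) + 4 \left(- \frac{218}{9}\right)}} = \frac{1}{\left(-2\right) \frac{1}{7 - 8 - \frac{872}{9}}} = \frac{1}{\left(-2\right) \frac{1}{- \frac{881}{9}}} = \frac{1}{\left(-2\right) \left(- \frac{9}{881}\right)} = \frac{1}{\frac{18}{881}} = \frac{881}{18}$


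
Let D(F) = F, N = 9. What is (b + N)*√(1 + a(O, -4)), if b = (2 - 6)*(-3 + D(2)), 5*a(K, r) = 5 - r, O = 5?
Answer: 13*√70/5 ≈ 21.753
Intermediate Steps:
a(K, r) = 1 - r/5 (a(K, r) = (5 - r)/5 = 1 - r/5)
b = 4 (b = (2 - 6)*(-3 + 2) = -4*(-1) = 4)
(b + N)*√(1 + a(O, -4)) = (4 + 9)*√(1 + (1 - ⅕*(-4))) = 13*√(1 + (1 + ⅘)) = 13*√(1 + 9/5) = 13*√(14/5) = 13*(√70/5) = 13*√70/5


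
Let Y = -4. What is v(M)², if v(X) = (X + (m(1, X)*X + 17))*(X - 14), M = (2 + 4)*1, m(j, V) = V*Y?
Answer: 937024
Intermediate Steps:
m(j, V) = -4*V (m(j, V) = V*(-4) = -4*V)
M = 6 (M = 6*1 = 6)
v(X) = (-14 + X)*(17 + X - 4*X²) (v(X) = (X + ((-4*X)*X + 17))*(X - 14) = (X + (-4*X² + 17))*(-14 + X) = (X + (17 - 4*X²))*(-14 + X) = (17 + X - 4*X²)*(-14 + X) = (-14 + X)*(17 + X - 4*X²))
v(M)² = (-238 - 4*6³ + 3*6 + 57*6²)² = (-238 - 4*216 + 18 + 57*36)² = (-238 - 864 + 18 + 2052)² = 968² = 937024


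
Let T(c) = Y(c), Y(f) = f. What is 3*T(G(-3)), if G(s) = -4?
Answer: -12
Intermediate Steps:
T(c) = c
3*T(G(-3)) = 3*(-4) = -12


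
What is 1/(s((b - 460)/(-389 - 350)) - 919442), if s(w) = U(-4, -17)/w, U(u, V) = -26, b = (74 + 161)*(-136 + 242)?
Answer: -12225/11240168843 ≈ -1.0876e-6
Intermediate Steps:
b = 24910 (b = 235*106 = 24910)
s(w) = -26/w
1/(s((b - 460)/(-389 - 350)) - 919442) = 1/(-26*(-389 - 350)/(24910 - 460) - 919442) = 1/(-26/(24450/(-739)) - 919442) = 1/(-26/(24450*(-1/739)) - 919442) = 1/(-26/(-24450/739) - 919442) = 1/(-26*(-739/24450) - 919442) = 1/(9607/12225 - 919442) = 1/(-11240168843/12225) = -12225/11240168843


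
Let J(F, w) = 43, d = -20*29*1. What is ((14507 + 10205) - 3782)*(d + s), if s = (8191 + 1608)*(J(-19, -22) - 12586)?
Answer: -2572494516410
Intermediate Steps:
d = -580 (d = -580*1 = -580)
s = -122908857 (s = (8191 + 1608)*(43 - 12586) = 9799*(-12543) = -122908857)
((14507 + 10205) - 3782)*(d + s) = ((14507 + 10205) - 3782)*(-580 - 122908857) = (24712 - 3782)*(-122909437) = 20930*(-122909437) = -2572494516410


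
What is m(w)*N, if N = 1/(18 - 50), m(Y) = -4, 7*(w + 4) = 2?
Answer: ⅛ ≈ 0.12500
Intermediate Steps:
w = -26/7 (w = -4 + (⅐)*2 = -4 + 2/7 = -26/7 ≈ -3.7143)
N = -1/32 (N = 1/(-32) = -1/32 ≈ -0.031250)
m(w)*N = -4*(-1/32) = ⅛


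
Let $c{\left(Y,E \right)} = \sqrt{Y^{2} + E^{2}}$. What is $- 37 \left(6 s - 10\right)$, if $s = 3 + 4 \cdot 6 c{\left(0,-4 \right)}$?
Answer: $-21608$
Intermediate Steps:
$c{\left(Y,E \right)} = \sqrt{E^{2} + Y^{2}}$
$s = 99$ ($s = 3 + 4 \cdot 6 \sqrt{\left(-4\right)^{2} + 0^{2}} = 3 + 24 \sqrt{16 + 0} = 3 + 24 \sqrt{16} = 3 + 24 \cdot 4 = 3 + 96 = 99$)
$- 37 \left(6 s - 10\right) = - 37 \left(6 \cdot 99 - 10\right) = - 37 \left(594 - 10\right) = \left(-37\right) 584 = -21608$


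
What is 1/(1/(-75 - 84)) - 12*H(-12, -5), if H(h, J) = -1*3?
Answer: -123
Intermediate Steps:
H(h, J) = -3
1/(1/(-75 - 84)) - 12*H(-12, -5) = 1/(1/(-75 - 84)) - 12*(-3) = 1/(1/(-159)) + 36 = 1/(-1/159) + 36 = -159 + 36 = -123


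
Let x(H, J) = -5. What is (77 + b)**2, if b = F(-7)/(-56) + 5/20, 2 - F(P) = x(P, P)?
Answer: 380689/64 ≈ 5948.3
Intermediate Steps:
F(P) = 7 (F(P) = 2 - 1*(-5) = 2 + 5 = 7)
b = 1/8 (b = 7/(-56) + 5/20 = 7*(-1/56) + 5*(1/20) = -1/8 + 1/4 = 1/8 ≈ 0.12500)
(77 + b)**2 = (77 + 1/8)**2 = (617/8)**2 = 380689/64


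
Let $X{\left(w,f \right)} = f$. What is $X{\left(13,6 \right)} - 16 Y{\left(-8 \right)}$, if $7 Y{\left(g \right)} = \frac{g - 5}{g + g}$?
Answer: $\frac{29}{7} \approx 4.1429$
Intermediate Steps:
$Y{\left(g \right)} = \frac{-5 + g}{14 g}$ ($Y{\left(g \right)} = \frac{\left(g - 5\right) \frac{1}{g + g}}{7} = \frac{\left(-5 + g\right) \frac{1}{2 g}}{7} = \frac{\frac{1}{2} \frac{1}{g} \left(-5 + g\right)}{7} = \frac{-5 + g}{14 g}$)
$X{\left(13,6 \right)} - 16 Y{\left(-8 \right)} = 6 - 16 \frac{-5 - 8}{14 \left(-8\right)} = 6 - 16 \cdot \frac{1}{14} \left(- \frac{1}{8}\right) \left(-13\right) = 6 - \frac{13}{7} = \frac{29}{7}$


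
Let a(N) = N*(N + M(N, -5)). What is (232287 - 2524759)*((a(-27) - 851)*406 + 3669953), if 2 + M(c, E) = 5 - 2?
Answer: -8274583692648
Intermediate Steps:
M(c, E) = 1 (M(c, E) = -2 + (5 - 2) = -2 + 3 = 1)
a(N) = N*(1 + N) (a(N) = N*(N + 1) = N*(1 + N))
(232287 - 2524759)*((a(-27) - 851)*406 + 3669953) = (232287 - 2524759)*((-27*(1 - 27) - 851)*406 + 3669953) = -2292472*((-27*(-26) - 851)*406 + 3669953) = -2292472*((702 - 851)*406 + 3669953) = -2292472*(-149*406 + 3669953) = -2292472*(-60494 + 3669953) = -2292472*3609459 = -8274583692648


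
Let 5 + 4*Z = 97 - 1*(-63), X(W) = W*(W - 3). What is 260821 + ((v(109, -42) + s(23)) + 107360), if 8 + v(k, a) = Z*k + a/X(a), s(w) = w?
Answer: 67035551/180 ≈ 3.7242e+5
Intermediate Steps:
X(W) = W*(-3 + W)
Z = 155/4 (Z = -5/4 + (97 - 1*(-63))/4 = -5/4 + (97 + 63)/4 = -5/4 + (1/4)*160 = -5/4 + 40 = 155/4 ≈ 38.750)
v(k, a) = -8 + 1/(-3 + a) + 155*k/4 (v(k, a) = -8 + (155*k/4 + a/((a*(-3 + a)))) = -8 + (155*k/4 + (1/(a*(-3 + a)))*a) = -8 + (155*k/4 + 1/(-3 + a)) = -8 + (1/(-3 + a) + 155*k/4) = -8 + 1/(-3 + a) + 155*k/4)
260821 + ((v(109, -42) + s(23)) + 107360) = 260821 + (((4 + (-32 + 155*109)*(-3 - 42))/(4*(-3 - 42)) + 23) + 107360) = 260821 + (((1/4)*(4 + (-32 + 16895)*(-45))/(-45) + 23) + 107360) = 260821 + (((1/4)*(-1/45)*(4 + 16863*(-45)) + 23) + 107360) = 260821 + (((1/4)*(-1/45)*(4 - 758835) + 23) + 107360) = 260821 + (((1/4)*(-1/45)*(-758831) + 23) + 107360) = 260821 + ((758831/180 + 23) + 107360) = 260821 + (762971/180 + 107360) = 260821 + 20087771/180 = 67035551/180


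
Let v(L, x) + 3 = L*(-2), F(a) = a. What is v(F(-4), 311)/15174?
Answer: 5/15174 ≈ 0.00032951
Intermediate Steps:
v(L, x) = -3 - 2*L (v(L, x) = -3 + L*(-2) = -3 - 2*L)
v(F(-4), 311)/15174 = (-3 - 2*(-4))/15174 = (-3 + 8)*(1/15174) = 5*(1/15174) = 5/15174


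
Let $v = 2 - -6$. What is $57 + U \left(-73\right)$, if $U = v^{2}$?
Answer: $-4615$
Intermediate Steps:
$v = 8$ ($v = 2 + 6 = 8$)
$U = 64$ ($U = 8^{2} = 64$)
$57 + U \left(-73\right) = 57 + 64 \left(-73\right) = 57 - 4672 = -4615$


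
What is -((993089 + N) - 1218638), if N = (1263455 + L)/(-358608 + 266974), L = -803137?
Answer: 10334208692/45817 ≈ 2.2555e+5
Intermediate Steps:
N = -230159/45817 (N = (1263455 - 803137)/(-358608 + 266974) = 460318/(-91634) = 460318*(-1/91634) = -230159/45817 ≈ -5.0234)
-((993089 + N) - 1218638) = -((993089 - 230159/45817) - 1218638) = -(45500128554/45817 - 1218638) = -1*(-10334208692/45817) = 10334208692/45817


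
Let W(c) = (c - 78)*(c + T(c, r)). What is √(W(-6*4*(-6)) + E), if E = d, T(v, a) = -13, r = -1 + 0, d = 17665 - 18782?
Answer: √7529 ≈ 86.770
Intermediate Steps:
d = -1117
r = -1
W(c) = (-78 + c)*(-13 + c) (W(c) = (c - 78)*(c - 13) = (-78 + c)*(-13 + c))
E = -1117
√(W(-6*4*(-6)) + E) = √((1014 + (-6*4*(-6))² - 91*(-6*4)*(-6)) - 1117) = √((1014 + (-24*(-6))² - (-2184)*(-6)) - 1117) = √((1014 + 144² - 91*144) - 1117) = √((1014 + 20736 - 13104) - 1117) = √(8646 - 1117) = √7529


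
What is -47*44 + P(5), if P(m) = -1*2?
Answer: -2070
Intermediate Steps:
P(m) = -2
-47*44 + P(5) = -47*44 - 2 = -2068 - 2 = -2070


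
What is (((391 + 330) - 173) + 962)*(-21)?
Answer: -31710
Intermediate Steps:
(((391 + 330) - 173) + 962)*(-21) = ((721 - 173) + 962)*(-21) = (548 + 962)*(-21) = 1510*(-21) = -31710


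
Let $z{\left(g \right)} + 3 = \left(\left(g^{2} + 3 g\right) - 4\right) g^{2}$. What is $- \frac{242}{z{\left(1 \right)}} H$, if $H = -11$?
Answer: $- \frac{2662}{3} \approx -887.33$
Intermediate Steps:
$z{\left(g \right)} = -3 + g^{2} \left(-4 + g^{2} + 3 g\right)$ ($z{\left(g \right)} = -3 + \left(\left(g^{2} + 3 g\right) - 4\right) g^{2} = -3 + \left(-4 + g^{2} + 3 g\right) g^{2} = -3 + g^{2} \left(-4 + g^{2} + 3 g\right)$)
$- \frac{242}{z{\left(1 \right)}} H = - \frac{242}{-3 + 1^{4} - 4 \cdot 1^{2} + 3 \cdot 1^{3}} \left(-11\right) = - \frac{242}{-3 + 1 - 4 + 3 \cdot 1} \left(-11\right) = - \frac{242}{-3 + 1 - 4 + 3} \left(-11\right) = - \frac{242}{-3} \left(-11\right) = \left(-242\right) \left(- \frac{1}{3}\right) \left(-11\right) = \frac{242}{3} \left(-11\right) = - \frac{2662}{3}$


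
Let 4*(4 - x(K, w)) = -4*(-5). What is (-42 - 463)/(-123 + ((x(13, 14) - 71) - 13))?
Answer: 505/208 ≈ 2.4279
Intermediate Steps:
x(K, w) = -1 (x(K, w) = 4 - (-1)*(-5) = 4 - ¼*20 = 4 - 5 = -1)
(-42 - 463)/(-123 + ((x(13, 14) - 71) - 13)) = (-42 - 463)/(-123 + ((-1 - 71) - 13)) = -505/(-123 + (-72 - 13)) = -505/(-123 - 85) = -505/(-208) = -505*(-1/208) = 505/208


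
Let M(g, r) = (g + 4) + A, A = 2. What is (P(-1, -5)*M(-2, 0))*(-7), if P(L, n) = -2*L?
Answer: -56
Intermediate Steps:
M(g, r) = 6 + g (M(g, r) = (g + 4) + 2 = (4 + g) + 2 = 6 + g)
(P(-1, -5)*M(-2, 0))*(-7) = ((-2*(-1))*(6 - 2))*(-7) = (2*4)*(-7) = 8*(-7) = -56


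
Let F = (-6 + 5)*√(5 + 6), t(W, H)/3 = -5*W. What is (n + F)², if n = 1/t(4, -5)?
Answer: 39601/3600 + √11/30 ≈ 11.111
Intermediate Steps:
t(W, H) = -15*W (t(W, H) = 3*(-5*W) = -15*W)
n = -1/60 (n = 1/(-15*4) = 1/(-60) = -1/60 ≈ -0.016667)
F = -√11 ≈ -3.3166
(n + F)² = (-1/60 - √11)²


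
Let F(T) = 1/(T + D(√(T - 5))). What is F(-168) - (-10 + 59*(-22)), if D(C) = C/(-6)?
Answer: 1329231948/1016237 + 6*I*√173/1016237 ≈ 1308.0 + 7.7657e-5*I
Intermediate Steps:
D(C) = -C/6 (D(C) = C*(-⅙) = -C/6)
F(T) = 1/(T - √(-5 + T)/6) (F(T) = 1/(T - √(T - 5)/6) = 1/(T - √(-5 + T)/6))
F(-168) - (-10 + 59*(-22)) = 6/(-√(-5 - 168) + 6*(-168)) - (-10 + 59*(-22)) = 6/(-√(-173) - 1008) - (-10 - 1298) = 6/(-I*√173 - 1008) - 1*(-1308) = 6/(-I*√173 - 1008) + 1308 = 6/(-1008 - I*√173) + 1308 = 1308 + 6/(-1008 - I*√173)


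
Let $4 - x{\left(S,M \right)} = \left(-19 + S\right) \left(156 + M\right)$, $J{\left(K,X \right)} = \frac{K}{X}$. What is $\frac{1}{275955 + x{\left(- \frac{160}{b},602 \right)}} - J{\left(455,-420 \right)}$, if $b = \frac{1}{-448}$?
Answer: $\frac{702560015}{648516948} \approx 1.0833$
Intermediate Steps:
$b = - \frac{1}{448} \approx -0.0022321$
$x{\left(S,M \right)} = 4 - \left(-19 + S\right) \left(156 + M\right)$
$\frac{1}{275955 + x{\left(- \frac{160}{b},602 \right)}} - J{\left(455,-420 \right)} = \frac{1}{275955 + \left(2968 - 156 \left(- \frac{160}{- \frac{1}{448}}\right) + 19 \cdot 602 - 602 \left(- \frac{160}{- \frac{1}{448}}\right)\right)} - \frac{455}{-420} = \frac{1}{275955 + \left(2968 - 156 \left(\left(-160\right) \left(-448\right)\right) + 11438 - 602 \left(\left(-160\right) \left(-448\right)\right)\right)} - 455 \left(- \frac{1}{420}\right) = \frac{1}{275955 + \left(2968 - 11182080 + 11438 - 602 \cdot 71680\right)} - - \frac{13}{12} = \frac{1}{275955 + \left(2968 - 11182080 + 11438 - 43151360\right)} + \frac{13}{12} = \frac{1}{275955 - 54319034} + \frac{13}{12} = \frac{1}{-54043079} + \frac{13}{12} = - \frac{1}{54043079} + \frac{13}{12} = \frac{702560015}{648516948}$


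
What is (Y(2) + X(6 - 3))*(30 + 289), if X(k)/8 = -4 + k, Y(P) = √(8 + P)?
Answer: -2552 + 319*√10 ≈ -1543.2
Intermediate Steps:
X(k) = -32 + 8*k (X(k) = 8*(-4 + k) = -32 + 8*k)
(Y(2) + X(6 - 3))*(30 + 289) = (√(8 + 2) + (-32 + 8*(6 - 3)))*(30 + 289) = (√10 + (-32 + 8*3))*319 = (√10 + (-32 + 24))*319 = (√10 - 8)*319 = (-8 + √10)*319 = -2552 + 319*√10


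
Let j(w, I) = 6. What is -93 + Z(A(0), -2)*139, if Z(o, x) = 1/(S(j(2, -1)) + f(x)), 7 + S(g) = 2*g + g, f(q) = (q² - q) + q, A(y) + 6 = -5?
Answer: -1256/15 ≈ -83.733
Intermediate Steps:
A(y) = -11 (A(y) = -6 - 5 = -11)
f(q) = q²
S(g) = -7 + 3*g (S(g) = -7 + (2*g + g) = -7 + 3*g)
Z(o, x) = 1/(11 + x²) (Z(o, x) = 1/((-7 + 3*6) + x²) = 1/((-7 + 18) + x²) = 1/(11 + x²))
-93 + Z(A(0), -2)*139 = -93 + 139/(11 + (-2)²) = -93 + 139/(11 + 4) = -93 + 139/15 = -1256/15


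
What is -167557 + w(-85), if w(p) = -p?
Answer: -167472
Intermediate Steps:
-167557 + w(-85) = -167557 - 1*(-85) = -167557 + 85 = -167472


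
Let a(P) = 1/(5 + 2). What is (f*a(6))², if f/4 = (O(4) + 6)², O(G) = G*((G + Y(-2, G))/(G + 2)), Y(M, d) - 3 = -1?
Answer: 160000/49 ≈ 3265.3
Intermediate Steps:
Y(M, d) = 2 (Y(M, d) = 3 - 1 = 2)
O(G) = G (O(G) = G*((G + 2)/(G + 2)) = G*((2 + G)/(2 + G)) = G*1 = G)
a(P) = ⅐ (a(P) = 1/7 = ⅐)
f = 400 (f = 4*(4 + 6)² = 4*10² = 4*100 = 400)
(f*a(6))² = (400*(⅐))² = (400/7)² = 160000/49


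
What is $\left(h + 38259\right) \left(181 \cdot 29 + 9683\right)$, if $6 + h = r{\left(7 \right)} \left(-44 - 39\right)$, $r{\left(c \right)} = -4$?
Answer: $576151220$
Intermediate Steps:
$h = 326$ ($h = -6 - 4 \left(-44 - 39\right) = -6 - -332 = -6 + 332 = 326$)
$\left(h + 38259\right) \left(181 \cdot 29 + 9683\right) = \left(326 + 38259\right) \left(181 \cdot 29 + 9683\right) = 38585 \left(5249 + 9683\right) = 38585 \cdot 14932 = 576151220$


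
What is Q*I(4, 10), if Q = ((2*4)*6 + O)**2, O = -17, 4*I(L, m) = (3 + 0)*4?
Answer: 2883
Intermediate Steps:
I(L, m) = 3 (I(L, m) = ((3 + 0)*4)/4 = (3*4)/4 = (1/4)*12 = 3)
Q = 961 (Q = ((2*4)*6 - 17)**2 = (8*6 - 17)**2 = (48 - 17)**2 = 31**2 = 961)
Q*I(4, 10) = 961*3 = 2883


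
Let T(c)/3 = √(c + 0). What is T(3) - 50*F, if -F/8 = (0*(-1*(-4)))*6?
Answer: 3*√3 ≈ 5.1962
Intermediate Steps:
T(c) = 3*√c (T(c) = 3*√(c + 0) = 3*√c)
F = 0 (F = -8*0*(-1*(-4))*6 = -8*0*4*6 = -0*6 = -8*0 = 0)
T(3) - 50*F = 3*√3 - 50*0 = 3*√3 + 0 = 3*√3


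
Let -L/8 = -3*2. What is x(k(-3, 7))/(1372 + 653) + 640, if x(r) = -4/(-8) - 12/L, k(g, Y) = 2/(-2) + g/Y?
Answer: 5184001/8100 ≈ 640.00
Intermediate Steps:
L = 48 (L = -(-24)*2 = -8*(-6) = 48)
k(g, Y) = -1 + g/Y (k(g, Y) = 2*(-½) + g/Y = -1 + g/Y)
x(r) = ¼ (x(r) = -4/(-8) - 12/48 = -4*(-⅛) - 12*1/48 = ½ - ¼ = ¼)
x(k(-3, 7))/(1372 + 653) + 640 = (¼)/(1372 + 653) + 640 = (¼)/2025 + 640 = (1/2025)*(¼) + 640 = 1/8100 + 640 = 5184001/8100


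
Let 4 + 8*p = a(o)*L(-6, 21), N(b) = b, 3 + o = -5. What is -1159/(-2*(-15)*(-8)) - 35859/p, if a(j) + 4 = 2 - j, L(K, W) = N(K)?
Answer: 1722391/240 ≈ 7176.6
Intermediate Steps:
o = -8 (o = -3 - 5 = -8)
L(K, W) = K
a(j) = -2 - j (a(j) = -4 + (2 - j) = -2 - j)
p = -5 (p = -1/2 + ((-2 - 1*(-8))*(-6))/8 = -1/2 + ((-2 + 8)*(-6))/8 = -1/2 + (6*(-6))/8 = -1/2 + (1/8)*(-36) = -1/2 - 9/2 = -5)
-1159/(-2*(-15)*(-8)) - 35859/p = -1159/(-2*(-15)*(-8)) - 35859/(-5) = -1159/(30*(-8)) - 35859*(-1/5) = -1159/(-240) + 35859/5 = -1159*(-1/240) + 35859/5 = 1159/240 + 35859/5 = 1722391/240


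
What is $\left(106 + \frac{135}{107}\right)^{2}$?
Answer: $\frac{131721529}{11449} \approx 11505.0$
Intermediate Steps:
$\left(106 + \frac{135}{107}\right)^{2} = \left(\frac{11477}{107}\right)^{2} = \frac{131721529}{11449}$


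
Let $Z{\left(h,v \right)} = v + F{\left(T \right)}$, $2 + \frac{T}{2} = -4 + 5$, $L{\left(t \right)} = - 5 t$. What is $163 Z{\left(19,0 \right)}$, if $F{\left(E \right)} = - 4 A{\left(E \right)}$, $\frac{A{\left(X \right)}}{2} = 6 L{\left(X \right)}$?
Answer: $-78240$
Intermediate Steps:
$A{\left(X \right)} = - 60 X$ ($A{\left(X \right)} = 2 \cdot 6 \left(- 5 X\right) = 2 \left(- 30 X\right) = - 60 X$)
$T = -2$ ($T = -4 + 2 \left(-4 + 5\right) = -4 + 2 \cdot 1 = -4 + 2 = -2$)
$F{\left(E \right)} = 240 E$ ($F{\left(E \right)} = - 4 \left(- 60 E\right) = 240 E$)
$Z{\left(h,v \right)} = -480 + v$ ($Z{\left(h,v \right)} = v + 240 \left(-2\right) = v - 480 = -480 + v$)
$163 Z{\left(19,0 \right)} = 163 \left(-480 + 0\right) = 163 \left(-480\right) = -78240$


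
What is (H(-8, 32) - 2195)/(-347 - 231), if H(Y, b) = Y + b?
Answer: 2171/578 ≈ 3.7561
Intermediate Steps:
(H(-8, 32) - 2195)/(-347 - 231) = ((-8 + 32) - 2195)/(-347 - 231) = (24 - 2195)/(-578) = -2171*(-1/578) = 2171/578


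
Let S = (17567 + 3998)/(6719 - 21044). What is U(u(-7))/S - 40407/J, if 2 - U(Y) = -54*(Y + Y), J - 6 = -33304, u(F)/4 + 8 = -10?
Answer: 741804313371/143614274 ≈ 5165.3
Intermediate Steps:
u(F) = -72 (u(F) = -32 + 4*(-10) = -32 - 40 = -72)
J = -33298 (J = 6 - 33304 = -33298)
U(Y) = 2 + 108*Y (U(Y) = 2 - (-54)*(Y + Y) = 2 - (-54)*2*Y = 2 - (-108)*Y = 2 + 108*Y)
S = -4313/2865 (S = 21565/(-14325) = 21565*(-1/14325) = -4313/2865 ≈ -1.5054)
U(u(-7))/S - 40407/J = (2 + 108*(-72))/(-4313/2865) - 40407/(-33298) = (2 - 7776)*(-2865/4313) - 40407*(-1/33298) = -7774*(-2865/4313) + 40407/33298 = 22272510/4313 + 40407/33298 = 741804313371/143614274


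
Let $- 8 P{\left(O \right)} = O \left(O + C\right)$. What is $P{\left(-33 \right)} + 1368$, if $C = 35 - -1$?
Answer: $\frac{11043}{8} \approx 1380.4$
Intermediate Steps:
$C = 36$ ($C = 35 + 1 = 36$)
$P{\left(O \right)} = - \frac{O \left(36 + O\right)}{8}$ ($P{\left(O \right)} = - \frac{O \left(O + 36\right)}{8} = - \frac{O \left(36 + O\right)}{8}$)
$P{\left(-33 \right)} + 1368 = \left(- \frac{1}{8}\right) \left(-33\right) \left(36 - 33\right) + 1368 = \left(- \frac{1}{8}\right) \left(-33\right) 3 + 1368 = \frac{99}{8} + 1368 = \frac{11043}{8}$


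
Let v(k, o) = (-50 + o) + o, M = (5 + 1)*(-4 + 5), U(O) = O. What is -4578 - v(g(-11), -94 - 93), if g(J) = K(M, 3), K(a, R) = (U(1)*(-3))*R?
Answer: -4154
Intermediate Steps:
M = 6 (M = 6*1 = 6)
K(a, R) = -3*R (K(a, R) = (1*(-3))*R = -3*R)
g(J) = -9 (g(J) = -3*3 = -9)
v(k, o) = -50 + 2*o
-4578 - v(g(-11), -94 - 93) = -4578 - (-50 + 2*(-94 - 93)) = -4578 - (-50 + 2*(-187)) = -4578 - (-50 - 374) = -4578 - 1*(-424) = -4578 + 424 = -4154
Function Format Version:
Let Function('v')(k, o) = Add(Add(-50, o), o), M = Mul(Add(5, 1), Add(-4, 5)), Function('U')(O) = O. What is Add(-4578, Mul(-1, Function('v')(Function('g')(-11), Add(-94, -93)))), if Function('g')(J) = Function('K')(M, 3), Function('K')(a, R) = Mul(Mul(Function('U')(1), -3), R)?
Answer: -4154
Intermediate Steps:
M = 6 (M = Mul(6, 1) = 6)
Function('K')(a, R) = Mul(-3, R) (Function('K')(a, R) = Mul(Mul(1, -3), R) = Mul(-3, R))
Function('g')(J) = -9 (Function('g')(J) = Mul(-3, 3) = -9)
Function('v')(k, o) = Add(-50, Mul(2, o))
Add(-4578, Mul(-1, Function('v')(Function('g')(-11), Add(-94, -93)))) = Add(-4578, Mul(-1, Add(-50, Mul(2, Add(-94, -93))))) = Add(-4578, Mul(-1, Add(-50, Mul(2, -187)))) = Add(-4578, Mul(-1, Add(-50, -374))) = Add(-4578, Mul(-1, -424)) = Add(-4578, 424) = -4154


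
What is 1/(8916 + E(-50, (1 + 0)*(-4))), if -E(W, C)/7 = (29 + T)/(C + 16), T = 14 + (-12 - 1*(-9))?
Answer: 3/26678 ≈ 0.00011245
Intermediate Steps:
T = 11 (T = 14 + (-12 + 9) = 14 - 3 = 11)
E(W, C) = -280/(16 + C) (E(W, C) = -7*(29 + 11)/(C + 16) = -280/(16 + C))
1/(8916 + E(-50, (1 + 0)*(-4))) = 1/(8916 - 280/(16 + (1 + 0)*(-4))) = 1/(8916 - 280/(16 + 1*(-4))) = 1/(8916 - 280/(16 - 4)) = 1/(8916 - 280/12) = 1/(8916 - 280*1/12) = 1/(8916 - 70/3) = 1/(26678/3) = 3/26678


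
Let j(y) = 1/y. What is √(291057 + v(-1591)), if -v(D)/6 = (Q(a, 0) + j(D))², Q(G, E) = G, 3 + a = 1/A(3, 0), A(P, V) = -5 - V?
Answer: √18414786775299/7955 ≈ 539.44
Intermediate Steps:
a = -16/5 (a = -3 + 1/(-5 - 1*0) = -3 + 1/(-5 + 0) = -3 + 1/(-5) = -3 - ⅕ = -16/5 ≈ -3.2000)
v(D) = -6*(-16/5 + 1/D)²
√(291057 + v(-1591)) = √(291057 - 6/25*(-5 + 16*(-1591))²/(-1591)²) = √(291057 - 6/25*1/2531281*(-5 - 25456)²) = √(291057 - 6/25*1/2531281*(-25461)²) = √(291057 - 6/25*1/2531281*648262521) = √(291057 - 3889575126/63282025) = √(18414786775299/63282025) = √18414786775299/7955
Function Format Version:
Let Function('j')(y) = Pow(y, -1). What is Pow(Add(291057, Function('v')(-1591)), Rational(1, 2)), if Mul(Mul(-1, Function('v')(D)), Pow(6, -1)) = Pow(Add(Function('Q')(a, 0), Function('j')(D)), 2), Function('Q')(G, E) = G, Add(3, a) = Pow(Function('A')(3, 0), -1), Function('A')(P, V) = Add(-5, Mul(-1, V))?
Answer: Mul(Rational(1, 7955), Pow(18414786775299, Rational(1, 2))) ≈ 539.44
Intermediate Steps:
a = Rational(-16, 5) (a = Add(-3, Pow(Add(-5, Mul(-1, 0)), -1)) = Add(-3, Pow(Add(-5, 0), -1)) = Add(-3, Pow(-5, -1)) = Add(-3, Rational(-1, 5)) = Rational(-16, 5) ≈ -3.2000)
Function('v')(D) = Mul(-6, Pow(Add(Rational(-16, 5), Pow(D, -1)), 2))
Pow(Add(291057, Function('v')(-1591)), Rational(1, 2)) = Pow(Add(291057, Mul(Rational(-6, 25), Pow(-1591, -2), Pow(Add(-5, Mul(16, -1591)), 2))), Rational(1, 2)) = Pow(Add(291057, Mul(Rational(-6, 25), Rational(1, 2531281), Pow(Add(-5, -25456), 2))), Rational(1, 2)) = Pow(Add(291057, Mul(Rational(-6, 25), Rational(1, 2531281), Pow(-25461, 2))), Rational(1, 2)) = Pow(Add(291057, Mul(Rational(-6, 25), Rational(1, 2531281), 648262521)), Rational(1, 2)) = Pow(Add(291057, Rational(-3889575126, 63282025)), Rational(1, 2)) = Pow(Rational(18414786775299, 63282025), Rational(1, 2)) = Mul(Rational(1, 7955), Pow(18414786775299, Rational(1, 2)))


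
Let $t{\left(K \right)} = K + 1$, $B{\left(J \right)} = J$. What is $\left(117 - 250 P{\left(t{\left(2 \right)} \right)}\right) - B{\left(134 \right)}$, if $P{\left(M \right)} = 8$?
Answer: $-2017$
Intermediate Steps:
$t{\left(K \right)} = 1 + K$
$\left(117 - 250 P{\left(t{\left(2 \right)} \right)}\right) - B{\left(134 \right)} = \left(117 - 2000\right) - 134 = -1883 - 134 = -2017$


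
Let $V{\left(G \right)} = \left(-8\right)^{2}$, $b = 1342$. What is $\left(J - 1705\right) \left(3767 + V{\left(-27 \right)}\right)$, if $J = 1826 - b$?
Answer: $-4677651$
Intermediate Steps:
$V{\left(G \right)} = 64$
$J = 484$ ($J = 1826 - 1342 = 484$)
$\left(J - 1705\right) \left(3767 + V{\left(-27 \right)}\right) = \left(484 - 1705\right) \left(3767 + 64\right) = \left(-1221\right) 3831 = -4677651$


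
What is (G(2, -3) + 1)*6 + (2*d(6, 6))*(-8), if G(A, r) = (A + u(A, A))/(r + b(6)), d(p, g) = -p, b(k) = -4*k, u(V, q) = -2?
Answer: 102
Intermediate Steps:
G(A, r) = (-2 + A)/(-24 + r) (G(A, r) = (A - 2)/(r - 4*6) = (-2 + A)/(r - 24) = (-2 + A)/(-24 + r))
(G(2, -3) + 1)*6 + (2*d(6, 6))*(-8) = ((-2 + 2)/(-24 - 3) + 1)*6 + (2*(-1*6))*(-8) = (0/(-27) + 1)*6 + (2*(-6))*(-8) = (-1/27*0 + 1)*6 - 12*(-8) = (0 + 1)*6 + 96 = 1*6 + 96 = 6 + 96 = 102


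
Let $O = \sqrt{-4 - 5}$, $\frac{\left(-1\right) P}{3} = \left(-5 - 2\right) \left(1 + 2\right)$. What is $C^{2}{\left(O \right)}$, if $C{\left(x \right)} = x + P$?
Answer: $3960 + 378 i \approx 3960.0 + 378.0 i$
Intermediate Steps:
$P = 63$ ($P = - 3 \left(-5 - 2\right) \left(1 + 2\right) = - 3 \left(\left(-7\right) 3\right) = \left(-3\right) \left(-21\right) = 63$)
$O = 3 i$ ($O = \sqrt{-9} = 3 i \approx 3.0 i$)
$C{\left(x \right)} = 63 + x$ ($C{\left(x \right)} = x + 63 = 63 + x$)
$C^{2}{\left(O \right)} = \left(63 + 3 i\right)^{2}$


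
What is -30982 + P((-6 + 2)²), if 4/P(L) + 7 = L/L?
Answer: -92948/3 ≈ -30983.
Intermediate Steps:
P(L) = -⅔ (P(L) = 4/(-7 + L/L) = 4/(-7 + 1) = 4/(-6) = 4*(-⅙) = -⅔)
-30982 + P((-6 + 2)²) = -30982 - ⅔ = -92948/3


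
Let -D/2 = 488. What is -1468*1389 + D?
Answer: -2040028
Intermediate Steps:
D = -976 (D = -2*488 = -976)
-1468*1389 + D = -1468*1389 - 976 = -2039052 - 976 = -2040028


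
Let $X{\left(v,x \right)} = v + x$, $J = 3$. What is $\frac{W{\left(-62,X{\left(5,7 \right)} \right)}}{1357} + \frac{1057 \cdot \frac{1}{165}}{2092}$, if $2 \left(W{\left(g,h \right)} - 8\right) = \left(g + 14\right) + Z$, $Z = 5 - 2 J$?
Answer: $- \frac{4261121}{468409260} \approx -0.009097$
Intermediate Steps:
$Z = -1$ ($Z = 5 - 6 = -1$)
$W{\left(g,h \right)} = \frac{29}{2} + \frac{g}{2}$ ($W{\left(g,h \right)} = 8 + \frac{\left(g + 14\right) - 1}{2} = 8 + \frac{\left(14 + g\right) - 1}{2} = 8 + \frac{13 + g}{2} = 8 + \left(\frac{13}{2} + \frac{g}{2}\right) = \frac{29}{2} + \frac{g}{2}$)
$\frac{W{\left(-62,X{\left(5,7 \right)} \right)}}{1357} + \frac{1057 \cdot \frac{1}{165}}{2092} = \frac{\frac{29}{2} + \frac{1}{2} \left(-62\right)}{1357} + \frac{1057 \cdot \frac{1}{165}}{2092} = \left(\frac{29}{2} - 31\right) \frac{1}{1357} + 1057 \cdot \frac{1}{165} \cdot \frac{1}{2092} = \left(- \frac{33}{2}\right) \frac{1}{1357} + \frac{1057}{165} \cdot \frac{1}{2092} = - \frac{33}{2714} + \frac{1057}{345180} = - \frac{4261121}{468409260}$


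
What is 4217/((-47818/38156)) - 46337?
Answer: -1188323259/23909 ≈ -49702.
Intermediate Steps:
4217/((-47818/38156)) - 46337 = 4217/((-47818*1/38156)) - 46337 = 4217/(-23909/19078) - 46337 = 4217*(-19078/23909) - 46337 = -80451926/23909 - 46337 = -1188323259/23909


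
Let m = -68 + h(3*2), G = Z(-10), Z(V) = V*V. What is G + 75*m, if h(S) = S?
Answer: -4550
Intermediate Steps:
Z(V) = V²
G = 100 (G = (-10)² = 100)
m = -62 (m = -68 + 3*2 = -68 + 6 = -62)
G + 75*m = 100 + 75*(-62) = 100 - 4650 = -4550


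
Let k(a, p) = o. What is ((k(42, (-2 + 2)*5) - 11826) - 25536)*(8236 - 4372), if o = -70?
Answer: -144637248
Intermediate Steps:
k(a, p) = -70
((k(42, (-2 + 2)*5) - 11826) - 25536)*(8236 - 4372) = ((-70 - 11826) - 25536)*(8236 - 4372) = (-11896 - 25536)*3864 = -37432*3864 = -144637248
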